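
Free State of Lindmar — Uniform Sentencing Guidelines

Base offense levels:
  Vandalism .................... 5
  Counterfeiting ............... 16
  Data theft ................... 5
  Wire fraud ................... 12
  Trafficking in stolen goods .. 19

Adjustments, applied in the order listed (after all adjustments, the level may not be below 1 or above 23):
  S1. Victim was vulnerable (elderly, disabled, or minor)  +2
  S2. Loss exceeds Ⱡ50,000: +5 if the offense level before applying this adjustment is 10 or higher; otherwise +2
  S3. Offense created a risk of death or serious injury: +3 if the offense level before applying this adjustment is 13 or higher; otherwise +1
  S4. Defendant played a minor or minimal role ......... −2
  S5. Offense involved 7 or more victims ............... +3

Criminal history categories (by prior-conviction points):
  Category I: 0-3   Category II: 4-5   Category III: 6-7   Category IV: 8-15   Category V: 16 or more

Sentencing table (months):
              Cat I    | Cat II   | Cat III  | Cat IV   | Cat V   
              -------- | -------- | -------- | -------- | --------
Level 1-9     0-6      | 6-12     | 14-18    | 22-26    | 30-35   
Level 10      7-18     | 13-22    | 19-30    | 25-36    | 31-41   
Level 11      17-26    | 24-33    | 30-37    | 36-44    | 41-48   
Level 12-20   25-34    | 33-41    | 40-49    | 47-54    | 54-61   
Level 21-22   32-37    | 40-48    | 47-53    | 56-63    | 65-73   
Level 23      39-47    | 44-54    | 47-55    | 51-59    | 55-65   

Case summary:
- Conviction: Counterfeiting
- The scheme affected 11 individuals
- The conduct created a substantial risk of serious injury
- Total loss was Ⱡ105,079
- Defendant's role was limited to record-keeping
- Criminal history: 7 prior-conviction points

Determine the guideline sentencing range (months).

47-55 months

Base offense level for counterfeiting: 16.
S1 does not apply.
S2 applies (level before this adjustment is 16 ≥ 10, so +5): 16 + 5 = 21.
S3 applies (level before this adjustment is 21 ≥ 13, so +3): 21 + 3 = 24.
S4 applies: 24 − 2 = 22.
S5 applies: 22 + 3 = 25.
Level 25 exceeds the maximum of 23; capped at 23.
Final offense level: 23.
Criminal history: 7 prior points → Category III (6-7).
Level 23 falls in the 23 band.
Grid: Level 23 × Category III = 47-55 months.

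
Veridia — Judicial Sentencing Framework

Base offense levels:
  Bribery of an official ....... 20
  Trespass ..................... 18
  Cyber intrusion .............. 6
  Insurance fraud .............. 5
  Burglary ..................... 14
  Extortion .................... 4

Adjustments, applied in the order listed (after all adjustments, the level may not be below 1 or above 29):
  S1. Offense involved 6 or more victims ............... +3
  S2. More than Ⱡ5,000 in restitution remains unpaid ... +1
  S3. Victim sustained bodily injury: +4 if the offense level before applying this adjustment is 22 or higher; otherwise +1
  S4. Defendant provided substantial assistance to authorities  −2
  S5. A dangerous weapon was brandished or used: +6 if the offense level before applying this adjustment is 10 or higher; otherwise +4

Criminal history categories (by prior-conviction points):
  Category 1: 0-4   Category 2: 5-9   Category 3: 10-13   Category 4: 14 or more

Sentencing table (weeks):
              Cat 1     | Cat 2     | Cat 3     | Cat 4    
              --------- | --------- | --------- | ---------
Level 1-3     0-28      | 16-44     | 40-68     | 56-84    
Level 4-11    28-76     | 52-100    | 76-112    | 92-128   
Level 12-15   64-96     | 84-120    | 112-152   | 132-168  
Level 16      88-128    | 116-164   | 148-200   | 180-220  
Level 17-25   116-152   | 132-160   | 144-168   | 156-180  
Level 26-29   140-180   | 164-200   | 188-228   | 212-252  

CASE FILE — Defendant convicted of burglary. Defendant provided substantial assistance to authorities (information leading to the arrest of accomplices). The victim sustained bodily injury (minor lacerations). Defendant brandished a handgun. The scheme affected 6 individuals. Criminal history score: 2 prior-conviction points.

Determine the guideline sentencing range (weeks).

Base offense level for burglary: 14.
S1 applies: 14 + 3 = 17.
S2 does not apply.
S3 applies (level before this adjustment is 17 < 22, so +1): 17 + 1 = 18.
S4 applies: 18 − 2 = 16.
S5 applies (level before this adjustment is 16 ≥ 10, so +6): 16 + 6 = 22.
Final offense level: 22.
Criminal history: 2 prior points → Category 1 (0-4).
Level 22 falls in the 17-25 band.
Grid: Level 17-25 × Category 1 = 116-152 weeks.

116-152 weeks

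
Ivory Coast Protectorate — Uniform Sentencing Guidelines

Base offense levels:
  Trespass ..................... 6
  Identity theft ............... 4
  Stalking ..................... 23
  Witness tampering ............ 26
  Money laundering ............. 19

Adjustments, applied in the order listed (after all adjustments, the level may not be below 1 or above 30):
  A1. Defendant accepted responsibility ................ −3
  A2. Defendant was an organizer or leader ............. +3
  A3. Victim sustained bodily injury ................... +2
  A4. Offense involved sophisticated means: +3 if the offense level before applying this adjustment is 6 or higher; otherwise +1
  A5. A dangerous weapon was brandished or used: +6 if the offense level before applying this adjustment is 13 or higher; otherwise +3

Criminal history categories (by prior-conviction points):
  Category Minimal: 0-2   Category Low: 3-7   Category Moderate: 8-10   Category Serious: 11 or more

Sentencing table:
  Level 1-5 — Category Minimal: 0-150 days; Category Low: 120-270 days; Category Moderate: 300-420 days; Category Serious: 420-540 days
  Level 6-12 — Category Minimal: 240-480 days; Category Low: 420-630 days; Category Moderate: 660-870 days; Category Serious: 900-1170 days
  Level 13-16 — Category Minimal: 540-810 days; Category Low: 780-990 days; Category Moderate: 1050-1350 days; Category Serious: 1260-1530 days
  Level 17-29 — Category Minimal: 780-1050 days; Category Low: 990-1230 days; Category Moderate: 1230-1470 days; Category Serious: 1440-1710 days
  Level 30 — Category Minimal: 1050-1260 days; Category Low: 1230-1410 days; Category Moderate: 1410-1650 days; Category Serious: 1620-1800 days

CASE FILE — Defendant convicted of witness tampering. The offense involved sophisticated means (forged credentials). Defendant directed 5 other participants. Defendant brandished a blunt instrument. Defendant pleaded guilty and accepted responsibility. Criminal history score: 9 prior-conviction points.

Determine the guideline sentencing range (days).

1410-1650 days

Base offense level for witness tampering: 26.
A1 applies: 26 − 3 = 23.
A2 applies: 23 + 3 = 26.
A4 applies (level before this adjustment is 26 ≥ 6, so +3): 26 + 3 = 29.
A5 applies (level before this adjustment is 29 ≥ 13, so +6): 29 + 6 = 35.
Level 35 exceeds the maximum of 30; capped at 30.
Final offense level: 30.
Criminal history: 9 prior points → Category Moderate (8-10).
Level 30 falls in the 30 band.
Grid: Level 30 × Category Moderate = 1410-1650 days.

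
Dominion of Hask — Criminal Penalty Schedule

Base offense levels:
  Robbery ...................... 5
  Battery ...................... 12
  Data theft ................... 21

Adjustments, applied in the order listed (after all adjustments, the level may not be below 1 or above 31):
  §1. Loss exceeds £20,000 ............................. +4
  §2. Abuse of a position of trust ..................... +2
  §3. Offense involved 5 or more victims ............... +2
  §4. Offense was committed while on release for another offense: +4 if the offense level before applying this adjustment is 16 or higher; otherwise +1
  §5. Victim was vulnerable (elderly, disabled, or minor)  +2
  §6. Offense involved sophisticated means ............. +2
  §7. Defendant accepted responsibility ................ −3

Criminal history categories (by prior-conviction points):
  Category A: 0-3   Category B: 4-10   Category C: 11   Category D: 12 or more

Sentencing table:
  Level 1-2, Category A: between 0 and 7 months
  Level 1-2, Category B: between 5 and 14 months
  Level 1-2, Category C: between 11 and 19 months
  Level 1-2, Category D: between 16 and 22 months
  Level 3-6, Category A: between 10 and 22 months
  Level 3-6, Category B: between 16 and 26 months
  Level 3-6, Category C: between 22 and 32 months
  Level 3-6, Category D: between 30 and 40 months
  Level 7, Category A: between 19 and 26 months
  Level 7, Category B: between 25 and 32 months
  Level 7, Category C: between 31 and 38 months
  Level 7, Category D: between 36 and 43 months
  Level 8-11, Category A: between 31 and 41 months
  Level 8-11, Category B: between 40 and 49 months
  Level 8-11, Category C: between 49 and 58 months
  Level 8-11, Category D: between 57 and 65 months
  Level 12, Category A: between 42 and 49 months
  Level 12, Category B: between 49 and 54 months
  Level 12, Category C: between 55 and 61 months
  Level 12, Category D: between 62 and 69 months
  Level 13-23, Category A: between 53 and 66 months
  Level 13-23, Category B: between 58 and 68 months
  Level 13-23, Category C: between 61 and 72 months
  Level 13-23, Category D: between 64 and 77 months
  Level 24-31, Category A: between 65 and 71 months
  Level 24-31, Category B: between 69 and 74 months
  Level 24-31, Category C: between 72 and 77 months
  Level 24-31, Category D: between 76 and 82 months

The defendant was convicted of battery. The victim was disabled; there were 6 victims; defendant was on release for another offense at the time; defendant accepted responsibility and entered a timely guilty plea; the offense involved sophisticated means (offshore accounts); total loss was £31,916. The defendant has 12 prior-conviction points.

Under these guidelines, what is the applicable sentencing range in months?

64-77 months

Base offense level for battery: 12.
§1 applies: 12 + 4 = 16.
§2 does not apply.
§3 applies: 16 + 2 = 18.
§4 applies (level before this adjustment is 18 ≥ 16, so +4): 18 + 4 = 22.
§5 applies: 22 + 2 = 24.
§6 applies: 24 + 2 = 26.
§7 applies: 26 − 3 = 23.
Final offense level: 23.
Criminal history: 12 prior points → Category D (12+).
Level 23 falls in the 13-23 band.
Grid: Level 13-23 × Category D = 64-77 months.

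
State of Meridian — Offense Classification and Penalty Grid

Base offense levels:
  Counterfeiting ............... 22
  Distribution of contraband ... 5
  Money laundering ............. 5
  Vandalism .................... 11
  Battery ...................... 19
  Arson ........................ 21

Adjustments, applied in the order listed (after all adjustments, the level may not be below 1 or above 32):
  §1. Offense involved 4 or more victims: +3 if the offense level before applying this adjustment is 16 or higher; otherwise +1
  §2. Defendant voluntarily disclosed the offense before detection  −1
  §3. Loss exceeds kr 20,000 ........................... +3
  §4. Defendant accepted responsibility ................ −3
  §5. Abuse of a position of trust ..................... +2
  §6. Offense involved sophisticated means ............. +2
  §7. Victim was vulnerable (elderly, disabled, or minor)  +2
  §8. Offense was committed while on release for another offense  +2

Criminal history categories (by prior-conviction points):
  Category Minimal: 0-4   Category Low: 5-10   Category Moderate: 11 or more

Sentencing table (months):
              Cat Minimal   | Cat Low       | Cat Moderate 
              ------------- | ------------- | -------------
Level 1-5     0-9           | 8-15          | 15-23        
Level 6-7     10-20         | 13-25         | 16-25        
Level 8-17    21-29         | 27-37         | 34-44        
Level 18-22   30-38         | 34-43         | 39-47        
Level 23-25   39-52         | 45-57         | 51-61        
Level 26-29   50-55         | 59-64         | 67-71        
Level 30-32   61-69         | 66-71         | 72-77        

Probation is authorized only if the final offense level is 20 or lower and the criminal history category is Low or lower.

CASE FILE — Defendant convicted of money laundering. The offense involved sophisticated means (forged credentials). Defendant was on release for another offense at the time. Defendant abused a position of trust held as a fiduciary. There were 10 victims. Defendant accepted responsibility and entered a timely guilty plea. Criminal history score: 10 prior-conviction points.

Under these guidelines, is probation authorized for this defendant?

Yes

Base offense level for money laundering: 5.
§1 applies (level before this adjustment is 5 < 16, so +1): 5 + 1 = 6.
§4 applies: 6 − 3 = 3.
§5 applies: 3 + 2 = 5.
§6 applies: 5 + 2 = 7.
§8 applies: 7 + 2 = 9.
Final offense level: 9.
Criminal history: 10 prior points → Category Low (5-10).
Level 9 falls in the 8-17 band.
Grid: Level 8-17 × Category Low = 27-37 months.
Probation check: level 9 ≤ 20 and category Low ≤ Low → eligible.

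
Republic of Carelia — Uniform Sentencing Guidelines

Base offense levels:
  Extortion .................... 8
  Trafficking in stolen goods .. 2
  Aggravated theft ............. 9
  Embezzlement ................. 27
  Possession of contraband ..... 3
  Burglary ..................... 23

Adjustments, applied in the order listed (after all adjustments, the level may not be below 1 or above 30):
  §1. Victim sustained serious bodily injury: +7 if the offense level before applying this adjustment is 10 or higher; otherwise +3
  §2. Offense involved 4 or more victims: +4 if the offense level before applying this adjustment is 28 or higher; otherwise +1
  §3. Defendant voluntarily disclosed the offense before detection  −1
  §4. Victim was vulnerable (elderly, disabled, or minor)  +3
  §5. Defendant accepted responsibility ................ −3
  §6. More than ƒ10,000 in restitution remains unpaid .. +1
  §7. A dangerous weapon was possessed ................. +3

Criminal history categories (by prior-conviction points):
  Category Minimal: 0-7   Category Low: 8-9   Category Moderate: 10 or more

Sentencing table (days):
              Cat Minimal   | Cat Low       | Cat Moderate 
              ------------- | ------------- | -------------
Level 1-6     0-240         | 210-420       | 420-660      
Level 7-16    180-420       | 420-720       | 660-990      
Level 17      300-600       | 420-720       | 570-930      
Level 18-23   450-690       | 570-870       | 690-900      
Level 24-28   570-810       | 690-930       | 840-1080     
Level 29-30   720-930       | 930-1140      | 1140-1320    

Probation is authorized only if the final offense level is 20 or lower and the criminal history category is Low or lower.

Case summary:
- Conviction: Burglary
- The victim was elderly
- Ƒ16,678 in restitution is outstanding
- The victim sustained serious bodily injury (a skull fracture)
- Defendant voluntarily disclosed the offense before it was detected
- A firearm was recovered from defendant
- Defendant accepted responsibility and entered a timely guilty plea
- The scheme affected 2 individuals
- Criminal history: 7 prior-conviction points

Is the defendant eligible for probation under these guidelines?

No

Base offense level for burglary: 23.
§1 applies (level before this adjustment is 23 ≥ 10, so +7): 23 + 7 = 30.
§3 applies: 30 − 1 = 29.
§4 applies: 29 + 3 = 32.
§5 applies: 32 − 3 = 29.
§6 applies: 29 + 1 = 30.
§7 applies: 30 + 3 = 33.
Level 33 exceeds the maximum of 30; capped at 30.
Final offense level: 30.
Criminal history: 7 prior points → Category Minimal (0-7).
Level 30 falls in the 29-30 band.
Grid: Level 29-30 × Category Minimal = 720-930 days.
Probation check: level 30 > 20 and category Minimal ≤ Low → not eligible.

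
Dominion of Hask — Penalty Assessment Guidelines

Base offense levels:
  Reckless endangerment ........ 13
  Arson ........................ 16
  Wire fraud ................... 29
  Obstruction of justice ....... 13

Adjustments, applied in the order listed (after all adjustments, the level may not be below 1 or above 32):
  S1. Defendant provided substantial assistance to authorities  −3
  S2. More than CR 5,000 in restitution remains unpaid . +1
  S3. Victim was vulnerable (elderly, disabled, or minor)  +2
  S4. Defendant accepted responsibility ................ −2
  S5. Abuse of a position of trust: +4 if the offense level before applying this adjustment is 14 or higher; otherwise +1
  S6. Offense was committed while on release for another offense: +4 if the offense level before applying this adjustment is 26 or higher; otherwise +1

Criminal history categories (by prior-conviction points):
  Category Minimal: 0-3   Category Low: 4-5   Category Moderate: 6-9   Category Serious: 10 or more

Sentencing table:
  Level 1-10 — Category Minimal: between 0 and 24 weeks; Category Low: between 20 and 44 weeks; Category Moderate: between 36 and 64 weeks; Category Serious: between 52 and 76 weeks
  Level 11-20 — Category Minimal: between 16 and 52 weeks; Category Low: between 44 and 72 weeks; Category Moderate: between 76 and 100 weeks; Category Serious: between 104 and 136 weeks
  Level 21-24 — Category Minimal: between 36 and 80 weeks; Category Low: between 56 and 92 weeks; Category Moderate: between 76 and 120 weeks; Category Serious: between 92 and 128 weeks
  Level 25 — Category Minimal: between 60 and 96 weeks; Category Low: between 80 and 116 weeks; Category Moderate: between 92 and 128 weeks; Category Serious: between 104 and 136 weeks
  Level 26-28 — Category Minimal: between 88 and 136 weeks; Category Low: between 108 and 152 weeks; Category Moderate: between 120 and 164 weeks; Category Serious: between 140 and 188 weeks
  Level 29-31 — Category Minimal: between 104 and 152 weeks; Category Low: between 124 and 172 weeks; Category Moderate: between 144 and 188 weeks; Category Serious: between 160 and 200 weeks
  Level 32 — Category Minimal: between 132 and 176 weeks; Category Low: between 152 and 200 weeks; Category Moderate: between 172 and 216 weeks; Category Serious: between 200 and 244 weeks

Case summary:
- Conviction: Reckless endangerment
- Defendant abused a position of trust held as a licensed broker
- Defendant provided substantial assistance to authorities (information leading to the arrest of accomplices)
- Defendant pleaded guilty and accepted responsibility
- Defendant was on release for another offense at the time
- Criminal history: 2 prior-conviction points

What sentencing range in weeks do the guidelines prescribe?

0-24 weeks

Base offense level for reckless endangerment: 13.
S1 applies: 13 − 3 = 10.
S2 does not apply.
S4 applies: 10 − 2 = 8.
S5 applies (level before this adjustment is 8 < 14, so +1): 8 + 1 = 9.
S6 applies (level before this adjustment is 9 < 26, so +1): 9 + 1 = 10.
Final offense level: 10.
Criminal history: 2 prior points → Category Minimal (0-3).
Level 10 falls in the 1-10 band.
Grid: Level 1-10 × Category Minimal = 0-24 weeks.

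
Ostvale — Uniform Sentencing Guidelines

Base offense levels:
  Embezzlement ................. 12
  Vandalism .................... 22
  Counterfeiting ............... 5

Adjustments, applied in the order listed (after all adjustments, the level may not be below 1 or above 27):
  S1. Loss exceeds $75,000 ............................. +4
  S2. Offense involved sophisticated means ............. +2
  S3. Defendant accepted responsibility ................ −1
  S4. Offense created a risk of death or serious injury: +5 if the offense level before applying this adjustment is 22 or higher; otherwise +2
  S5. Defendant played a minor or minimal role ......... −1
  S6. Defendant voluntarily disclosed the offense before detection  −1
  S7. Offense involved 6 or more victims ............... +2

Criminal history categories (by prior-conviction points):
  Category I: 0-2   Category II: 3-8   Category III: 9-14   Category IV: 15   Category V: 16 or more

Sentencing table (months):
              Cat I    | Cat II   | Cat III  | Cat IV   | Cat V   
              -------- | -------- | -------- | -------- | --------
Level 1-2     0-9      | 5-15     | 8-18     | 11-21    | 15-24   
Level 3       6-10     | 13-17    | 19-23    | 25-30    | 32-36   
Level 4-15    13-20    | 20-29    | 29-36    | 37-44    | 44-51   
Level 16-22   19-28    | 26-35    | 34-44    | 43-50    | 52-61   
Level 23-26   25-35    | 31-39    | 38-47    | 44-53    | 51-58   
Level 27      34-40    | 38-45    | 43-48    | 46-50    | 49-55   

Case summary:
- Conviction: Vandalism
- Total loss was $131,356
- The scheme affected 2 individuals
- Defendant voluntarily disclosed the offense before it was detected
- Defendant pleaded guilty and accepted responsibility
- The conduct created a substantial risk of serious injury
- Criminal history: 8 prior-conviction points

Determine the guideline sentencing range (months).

38-45 months

Base offense level for vandalism: 22.
S1 applies: 22 + 4 = 26.
S2 does not apply.
S3 applies: 26 − 1 = 25.
S4 applies (level before this adjustment is 25 ≥ 22, so +5): 25 + 5 = 30.
S5 does not apply.
S6 applies: 30 − 1 = 29.
Level 29 exceeds the maximum of 27; capped at 27.
Final offense level: 27.
Criminal history: 8 prior points → Category II (3-8).
Level 27 falls in the 27 band.
Grid: Level 27 × Category II = 38-45 months.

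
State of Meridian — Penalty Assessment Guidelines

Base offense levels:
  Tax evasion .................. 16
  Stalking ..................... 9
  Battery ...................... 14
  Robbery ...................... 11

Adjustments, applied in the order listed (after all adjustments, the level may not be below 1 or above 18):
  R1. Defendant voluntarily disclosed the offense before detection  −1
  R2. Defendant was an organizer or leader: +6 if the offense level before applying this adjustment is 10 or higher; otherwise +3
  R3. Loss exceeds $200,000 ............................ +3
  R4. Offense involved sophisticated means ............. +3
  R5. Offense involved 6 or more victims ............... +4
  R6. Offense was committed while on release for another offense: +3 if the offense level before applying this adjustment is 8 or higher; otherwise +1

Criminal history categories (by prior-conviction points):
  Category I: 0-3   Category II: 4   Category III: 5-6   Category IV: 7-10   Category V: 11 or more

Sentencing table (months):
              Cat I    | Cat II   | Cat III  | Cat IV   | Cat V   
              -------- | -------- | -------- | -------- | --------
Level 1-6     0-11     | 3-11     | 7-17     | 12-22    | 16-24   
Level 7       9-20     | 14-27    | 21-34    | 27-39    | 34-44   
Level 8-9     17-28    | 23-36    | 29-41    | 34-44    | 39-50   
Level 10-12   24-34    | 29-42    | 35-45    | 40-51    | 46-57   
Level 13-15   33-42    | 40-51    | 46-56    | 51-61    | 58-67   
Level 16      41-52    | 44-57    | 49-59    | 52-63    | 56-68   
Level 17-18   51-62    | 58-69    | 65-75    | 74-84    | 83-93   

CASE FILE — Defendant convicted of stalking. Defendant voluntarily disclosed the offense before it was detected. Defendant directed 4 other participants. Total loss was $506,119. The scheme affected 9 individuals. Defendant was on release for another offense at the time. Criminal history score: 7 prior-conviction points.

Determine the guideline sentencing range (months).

74-84 months

Base offense level for stalking: 9.
R1 applies: 9 − 1 = 8.
R2 applies (level before this adjustment is 8 < 10, so +3): 8 + 3 = 11.
R3 applies: 11 + 3 = 14.
R4 does not apply.
R5 applies: 14 + 4 = 18.
R6 applies (level before this adjustment is 18 ≥ 8, so +3): 18 + 3 = 21.
Level 21 exceeds the maximum of 18; capped at 18.
Final offense level: 18.
Criminal history: 7 prior points → Category IV (7-10).
Level 18 falls in the 17-18 band.
Grid: Level 17-18 × Category IV = 74-84 months.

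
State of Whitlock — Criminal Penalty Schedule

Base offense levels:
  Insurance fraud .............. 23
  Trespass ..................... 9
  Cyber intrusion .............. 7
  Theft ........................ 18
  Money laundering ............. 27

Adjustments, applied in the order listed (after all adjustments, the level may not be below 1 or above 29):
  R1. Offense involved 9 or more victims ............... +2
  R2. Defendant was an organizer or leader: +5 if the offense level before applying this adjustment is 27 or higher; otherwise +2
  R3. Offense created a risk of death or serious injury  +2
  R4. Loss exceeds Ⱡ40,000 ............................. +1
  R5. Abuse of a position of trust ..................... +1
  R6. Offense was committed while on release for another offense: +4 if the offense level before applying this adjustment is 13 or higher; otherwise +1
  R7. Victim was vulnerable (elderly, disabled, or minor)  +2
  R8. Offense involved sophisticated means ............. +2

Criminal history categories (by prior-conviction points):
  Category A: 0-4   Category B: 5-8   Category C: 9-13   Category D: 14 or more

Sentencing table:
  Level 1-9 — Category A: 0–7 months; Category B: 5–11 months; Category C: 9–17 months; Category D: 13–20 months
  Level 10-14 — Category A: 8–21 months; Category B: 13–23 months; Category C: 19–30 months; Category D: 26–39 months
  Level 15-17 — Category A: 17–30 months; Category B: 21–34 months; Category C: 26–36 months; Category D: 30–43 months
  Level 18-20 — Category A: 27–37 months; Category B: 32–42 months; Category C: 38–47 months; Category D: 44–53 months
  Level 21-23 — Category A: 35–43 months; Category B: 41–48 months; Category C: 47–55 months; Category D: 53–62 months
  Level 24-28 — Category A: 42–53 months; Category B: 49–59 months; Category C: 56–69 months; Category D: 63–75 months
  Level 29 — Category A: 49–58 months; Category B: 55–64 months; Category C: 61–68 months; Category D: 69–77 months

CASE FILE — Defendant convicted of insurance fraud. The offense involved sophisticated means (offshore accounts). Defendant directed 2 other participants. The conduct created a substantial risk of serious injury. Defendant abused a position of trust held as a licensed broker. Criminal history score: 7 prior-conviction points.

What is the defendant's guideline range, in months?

55-64 months

Base offense level for insurance fraud: 23.
R1 does not apply.
R2 applies (level before this adjustment is 23 < 27, so +2): 23 + 2 = 25.
R3 applies: 25 + 2 = 27.
R4 does not apply.
R5 applies: 27 + 1 = 28.
R8 applies: 28 + 2 = 30.
Level 30 exceeds the maximum of 29; capped at 29.
Final offense level: 29.
Criminal history: 7 prior points → Category B (5-8).
Level 29 falls in the 29 band.
Grid: Level 29 × Category B = 55-64 months.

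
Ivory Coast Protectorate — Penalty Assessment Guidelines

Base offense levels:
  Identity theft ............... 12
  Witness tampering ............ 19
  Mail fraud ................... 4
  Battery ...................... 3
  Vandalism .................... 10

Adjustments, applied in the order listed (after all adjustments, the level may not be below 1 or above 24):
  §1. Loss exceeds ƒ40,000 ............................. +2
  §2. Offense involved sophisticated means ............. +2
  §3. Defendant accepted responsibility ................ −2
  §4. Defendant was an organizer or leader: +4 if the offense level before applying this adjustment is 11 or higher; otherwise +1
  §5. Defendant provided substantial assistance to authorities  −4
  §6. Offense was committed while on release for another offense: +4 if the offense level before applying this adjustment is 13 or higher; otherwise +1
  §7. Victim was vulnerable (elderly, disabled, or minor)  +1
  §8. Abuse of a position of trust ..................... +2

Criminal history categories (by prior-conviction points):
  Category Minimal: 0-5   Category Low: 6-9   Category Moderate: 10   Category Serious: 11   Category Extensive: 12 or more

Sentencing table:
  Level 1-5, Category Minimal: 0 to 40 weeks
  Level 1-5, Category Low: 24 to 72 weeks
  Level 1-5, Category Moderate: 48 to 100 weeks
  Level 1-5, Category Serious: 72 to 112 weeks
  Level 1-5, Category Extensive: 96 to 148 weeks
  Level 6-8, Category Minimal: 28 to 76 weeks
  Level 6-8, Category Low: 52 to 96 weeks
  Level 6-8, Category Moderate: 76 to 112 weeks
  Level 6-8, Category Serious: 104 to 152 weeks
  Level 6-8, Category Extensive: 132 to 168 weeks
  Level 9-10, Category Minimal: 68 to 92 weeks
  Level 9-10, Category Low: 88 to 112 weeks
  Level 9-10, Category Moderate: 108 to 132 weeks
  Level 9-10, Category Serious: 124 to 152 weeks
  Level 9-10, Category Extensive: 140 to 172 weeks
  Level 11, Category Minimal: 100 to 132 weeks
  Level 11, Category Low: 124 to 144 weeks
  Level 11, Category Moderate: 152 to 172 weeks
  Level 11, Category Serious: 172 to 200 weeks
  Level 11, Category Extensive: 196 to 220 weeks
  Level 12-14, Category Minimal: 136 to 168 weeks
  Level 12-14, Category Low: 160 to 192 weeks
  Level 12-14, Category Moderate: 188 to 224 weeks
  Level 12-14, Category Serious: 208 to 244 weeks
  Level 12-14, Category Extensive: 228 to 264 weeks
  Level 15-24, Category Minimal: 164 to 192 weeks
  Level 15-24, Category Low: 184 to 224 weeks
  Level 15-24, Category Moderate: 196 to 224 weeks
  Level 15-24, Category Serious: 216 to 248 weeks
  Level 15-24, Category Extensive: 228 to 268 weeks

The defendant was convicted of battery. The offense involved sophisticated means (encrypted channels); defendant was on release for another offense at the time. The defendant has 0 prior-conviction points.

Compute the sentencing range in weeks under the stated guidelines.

Base offense level for battery: 3.
§2 applies: 3 + 2 = 5.
§4 does not apply.
§6 applies (level before this adjustment is 5 < 13, so +1): 5 + 1 = 6.
§7 does not apply.
Final offense level: 6.
Criminal history: 0 prior points → Category Minimal (0-5).
Level 6 falls in the 6-8 band.
Grid: Level 6-8 × Category Minimal = 28-76 weeks.

28-76 weeks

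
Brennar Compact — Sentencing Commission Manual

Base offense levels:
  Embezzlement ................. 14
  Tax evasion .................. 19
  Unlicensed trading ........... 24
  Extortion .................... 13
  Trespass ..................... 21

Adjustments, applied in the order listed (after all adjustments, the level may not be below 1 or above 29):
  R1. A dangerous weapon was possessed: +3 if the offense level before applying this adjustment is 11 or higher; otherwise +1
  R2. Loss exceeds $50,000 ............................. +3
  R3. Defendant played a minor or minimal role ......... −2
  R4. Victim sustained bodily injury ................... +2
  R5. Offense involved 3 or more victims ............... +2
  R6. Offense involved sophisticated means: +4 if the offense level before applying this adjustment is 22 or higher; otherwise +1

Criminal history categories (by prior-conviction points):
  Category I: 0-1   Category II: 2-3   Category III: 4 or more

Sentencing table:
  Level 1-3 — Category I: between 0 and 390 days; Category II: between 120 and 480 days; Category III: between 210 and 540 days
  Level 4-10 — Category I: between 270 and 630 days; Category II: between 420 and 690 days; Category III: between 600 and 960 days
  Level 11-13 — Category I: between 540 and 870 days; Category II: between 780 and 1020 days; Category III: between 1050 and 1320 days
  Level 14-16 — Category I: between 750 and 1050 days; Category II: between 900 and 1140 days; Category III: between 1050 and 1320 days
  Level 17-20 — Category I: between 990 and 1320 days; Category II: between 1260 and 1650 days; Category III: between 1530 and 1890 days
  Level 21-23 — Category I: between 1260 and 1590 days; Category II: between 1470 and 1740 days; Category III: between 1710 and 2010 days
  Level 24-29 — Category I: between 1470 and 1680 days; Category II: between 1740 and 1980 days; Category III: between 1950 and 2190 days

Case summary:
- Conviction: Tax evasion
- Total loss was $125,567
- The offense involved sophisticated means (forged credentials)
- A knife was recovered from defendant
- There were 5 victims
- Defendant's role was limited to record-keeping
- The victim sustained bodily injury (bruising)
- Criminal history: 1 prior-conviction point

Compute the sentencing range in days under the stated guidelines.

Base offense level for tax evasion: 19.
R1 applies (level before this adjustment is 19 ≥ 11, so +3): 19 + 3 = 22.
R2 applies: 22 + 3 = 25.
R3 applies: 25 − 2 = 23.
R4 applies: 23 + 2 = 25.
R5 applies: 25 + 2 = 27.
R6 applies (level before this adjustment is 27 ≥ 22, so +4): 27 + 4 = 31.
Level 31 exceeds the maximum of 29; capped at 29.
Final offense level: 29.
Criminal history: 1 prior point → Category I (0-1).
Level 29 falls in the 24-29 band.
Grid: Level 24-29 × Category I = 1470-1680 days.

1470-1680 days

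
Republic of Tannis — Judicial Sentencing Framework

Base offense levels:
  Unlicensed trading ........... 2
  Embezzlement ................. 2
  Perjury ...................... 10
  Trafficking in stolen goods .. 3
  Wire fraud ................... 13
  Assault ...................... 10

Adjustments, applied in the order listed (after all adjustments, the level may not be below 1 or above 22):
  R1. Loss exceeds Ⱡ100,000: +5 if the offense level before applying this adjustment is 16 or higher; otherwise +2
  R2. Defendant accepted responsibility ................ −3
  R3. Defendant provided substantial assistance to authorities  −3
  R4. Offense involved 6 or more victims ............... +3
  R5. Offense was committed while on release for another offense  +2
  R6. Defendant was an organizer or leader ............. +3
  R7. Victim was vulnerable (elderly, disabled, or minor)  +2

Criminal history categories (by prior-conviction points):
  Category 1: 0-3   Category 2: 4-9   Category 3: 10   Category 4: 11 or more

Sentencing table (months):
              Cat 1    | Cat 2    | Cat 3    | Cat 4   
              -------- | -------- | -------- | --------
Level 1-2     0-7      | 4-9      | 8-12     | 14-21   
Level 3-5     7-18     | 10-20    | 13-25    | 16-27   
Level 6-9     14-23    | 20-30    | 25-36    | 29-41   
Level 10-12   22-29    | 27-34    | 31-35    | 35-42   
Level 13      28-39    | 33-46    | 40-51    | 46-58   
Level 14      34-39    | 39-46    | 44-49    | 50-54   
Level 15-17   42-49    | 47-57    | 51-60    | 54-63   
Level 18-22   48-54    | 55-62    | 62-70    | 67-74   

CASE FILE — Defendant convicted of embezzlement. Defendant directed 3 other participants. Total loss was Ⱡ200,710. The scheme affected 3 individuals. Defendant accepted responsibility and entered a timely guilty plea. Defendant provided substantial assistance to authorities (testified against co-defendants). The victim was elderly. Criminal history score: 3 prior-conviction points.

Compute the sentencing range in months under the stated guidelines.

Base offense level for embezzlement: 2.
R1 applies (level before this adjustment is 2 < 16, so +2): 2 + 2 = 4.
R2 applies: 4 − 3 = 1.
R3 applies: 1 − 3 = -2.
R4 does not apply.
R5 does not apply.
R6 applies: -2 + 3 = 1.
R7 applies: 1 + 2 = 3.
Final offense level: 3.
Criminal history: 3 prior points → Category 1 (0-3).
Level 3 falls in the 3-5 band.
Grid: Level 3-5 × Category 1 = 7-18 months.

7-18 months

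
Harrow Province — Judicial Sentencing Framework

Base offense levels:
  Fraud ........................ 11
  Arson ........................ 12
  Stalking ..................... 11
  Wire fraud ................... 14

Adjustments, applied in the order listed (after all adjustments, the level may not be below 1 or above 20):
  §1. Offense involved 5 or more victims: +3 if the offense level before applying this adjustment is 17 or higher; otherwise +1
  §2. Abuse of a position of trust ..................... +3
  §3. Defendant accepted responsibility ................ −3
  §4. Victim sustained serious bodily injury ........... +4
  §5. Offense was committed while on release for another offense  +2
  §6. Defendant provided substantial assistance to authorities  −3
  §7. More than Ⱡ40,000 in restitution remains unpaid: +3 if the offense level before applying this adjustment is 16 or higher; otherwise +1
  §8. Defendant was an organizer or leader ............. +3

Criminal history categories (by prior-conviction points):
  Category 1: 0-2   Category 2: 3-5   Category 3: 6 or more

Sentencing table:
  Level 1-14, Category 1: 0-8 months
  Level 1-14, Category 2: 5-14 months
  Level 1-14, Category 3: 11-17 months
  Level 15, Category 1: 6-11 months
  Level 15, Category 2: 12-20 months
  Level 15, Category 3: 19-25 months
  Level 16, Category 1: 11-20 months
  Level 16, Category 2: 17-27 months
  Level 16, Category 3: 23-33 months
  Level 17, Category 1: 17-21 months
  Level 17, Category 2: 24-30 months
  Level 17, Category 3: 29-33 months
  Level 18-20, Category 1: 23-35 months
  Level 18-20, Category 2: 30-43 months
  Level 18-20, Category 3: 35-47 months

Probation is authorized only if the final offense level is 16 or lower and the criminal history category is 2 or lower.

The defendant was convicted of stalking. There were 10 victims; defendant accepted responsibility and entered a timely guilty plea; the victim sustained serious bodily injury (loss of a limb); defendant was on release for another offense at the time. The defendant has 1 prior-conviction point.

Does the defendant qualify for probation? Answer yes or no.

Yes

Base offense level for stalking: 11.
§1 applies (level before this adjustment is 11 < 17, so +1): 11 + 1 = 12.
§2 does not apply.
§3 applies: 12 − 3 = 9.
§4 applies: 9 + 4 = 13.
§5 applies: 13 + 2 = 15.
§6 does not apply.
§7 does not apply.
Final offense level: 15.
Criminal history: 1 prior point → Category 1 (0-2).
Level 15 falls in the 15 band.
Grid: Level 15 × Category 1 = 6-11 months.
Probation check: level 15 ≤ 16 and category 1 ≤ 2 → eligible.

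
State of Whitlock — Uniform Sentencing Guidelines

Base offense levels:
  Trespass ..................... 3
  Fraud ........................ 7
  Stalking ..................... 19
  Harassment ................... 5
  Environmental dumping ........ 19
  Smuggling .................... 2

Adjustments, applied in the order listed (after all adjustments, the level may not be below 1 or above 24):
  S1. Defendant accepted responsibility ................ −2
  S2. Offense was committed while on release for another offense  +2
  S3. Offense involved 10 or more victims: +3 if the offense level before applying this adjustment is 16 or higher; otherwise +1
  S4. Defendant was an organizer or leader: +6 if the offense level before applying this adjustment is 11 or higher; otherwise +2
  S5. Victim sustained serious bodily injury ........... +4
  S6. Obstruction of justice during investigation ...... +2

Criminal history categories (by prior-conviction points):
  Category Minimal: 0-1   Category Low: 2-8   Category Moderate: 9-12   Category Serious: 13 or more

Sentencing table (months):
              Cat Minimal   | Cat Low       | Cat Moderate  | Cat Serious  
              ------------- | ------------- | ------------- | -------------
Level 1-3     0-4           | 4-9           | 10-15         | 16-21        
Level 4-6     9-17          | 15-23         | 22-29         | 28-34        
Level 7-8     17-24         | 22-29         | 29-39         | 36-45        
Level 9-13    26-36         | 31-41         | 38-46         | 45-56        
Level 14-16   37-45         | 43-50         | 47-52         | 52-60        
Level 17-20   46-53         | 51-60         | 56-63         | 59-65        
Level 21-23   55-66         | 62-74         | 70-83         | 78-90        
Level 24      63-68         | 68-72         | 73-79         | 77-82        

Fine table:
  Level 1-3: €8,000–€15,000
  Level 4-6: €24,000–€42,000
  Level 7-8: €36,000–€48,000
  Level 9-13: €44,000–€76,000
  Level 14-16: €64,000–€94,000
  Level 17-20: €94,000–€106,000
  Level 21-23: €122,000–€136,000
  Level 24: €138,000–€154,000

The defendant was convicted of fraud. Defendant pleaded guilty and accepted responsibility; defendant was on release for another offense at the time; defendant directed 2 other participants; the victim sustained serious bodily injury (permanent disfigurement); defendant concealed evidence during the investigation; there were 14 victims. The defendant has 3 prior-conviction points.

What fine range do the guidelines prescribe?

€64,000–€94,000

Base offense level for fraud: 7.
S1 applies: 7 − 2 = 5.
S2 applies: 5 + 2 = 7.
S3 applies (level before this adjustment is 7 < 16, so +1): 7 + 1 = 8.
S4 applies (level before this adjustment is 8 < 11, so +2): 8 + 2 = 10.
S5 applies: 10 + 4 = 14.
S6 applies: 14 + 2 = 16.
Final offense level: 16.
Level 16 falls in the 14-16 band.
Fine table: Level 14-16 → €64,000–€94,000.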